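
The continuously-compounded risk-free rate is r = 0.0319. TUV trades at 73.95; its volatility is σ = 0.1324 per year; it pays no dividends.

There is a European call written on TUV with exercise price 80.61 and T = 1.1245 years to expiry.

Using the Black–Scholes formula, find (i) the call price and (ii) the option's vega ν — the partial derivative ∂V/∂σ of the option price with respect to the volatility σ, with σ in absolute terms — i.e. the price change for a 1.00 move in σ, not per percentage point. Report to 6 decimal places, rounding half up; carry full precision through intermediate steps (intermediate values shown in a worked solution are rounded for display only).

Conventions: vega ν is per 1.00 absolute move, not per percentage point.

σ√T = 0.1324·√1.1245 = 0.140400
d₁ = (ln(S/K) + (r+σ²/2)T) / (σ√T) = (ln(73.95/80.61) + (0.0319+0.1324²/2)·1.1245) / 0.140400 = (-0.086234 + 0.045728) / 0.140400 = -0.288503
d₂ = d₁ − σ√T = -0.288503 − 0.140400 = -0.428903
e^{−rT} = 0.964764
N(d₁) = 0.386481,  N(d₂) = 0.333997
Call price V = S·N(d₁) − K·e^{−rT}·N(d₂) = 28.580263 − 25.974817 = 2.605445
φ(d₁) = (1/√(2π))·e^{−d₁²/2} = 0.382680
ν = S·φ(d₁)·√T = 30.009168

price = 2.605445
ν = 30.009168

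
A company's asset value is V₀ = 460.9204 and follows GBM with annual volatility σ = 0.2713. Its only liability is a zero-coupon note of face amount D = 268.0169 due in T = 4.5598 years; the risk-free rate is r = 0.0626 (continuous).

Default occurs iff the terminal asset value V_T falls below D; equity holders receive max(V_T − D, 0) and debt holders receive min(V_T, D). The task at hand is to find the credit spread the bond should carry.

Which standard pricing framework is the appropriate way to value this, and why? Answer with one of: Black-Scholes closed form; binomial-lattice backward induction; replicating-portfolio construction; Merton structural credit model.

framework: Merton structural credit model

Key observation: with the firm-asset dynamics (V₀ = 460.9204) and a single zero-coupon liability of face 268.0169 given, debt value, spread, and default probability all derive from the option view of the balance sheet.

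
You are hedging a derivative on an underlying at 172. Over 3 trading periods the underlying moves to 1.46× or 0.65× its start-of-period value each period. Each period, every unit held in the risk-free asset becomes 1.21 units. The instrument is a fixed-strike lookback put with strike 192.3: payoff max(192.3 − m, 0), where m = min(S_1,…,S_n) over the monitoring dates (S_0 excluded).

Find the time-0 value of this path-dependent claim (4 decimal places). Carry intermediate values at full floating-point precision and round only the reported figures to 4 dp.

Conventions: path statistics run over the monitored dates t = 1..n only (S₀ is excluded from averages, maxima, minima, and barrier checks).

Set p* = 0.6914 (from d < R < u); the path-dependent value is the discounted p*-expectation over all price paths.
Enumerate all 2^3 = 8 price paths (U = up ×1.46, D = down ×0.65); each path with k up-moves has probability p*^k·(1−p*)^(3−k).
DDD: m=47.2355, payoff=145.0645, prob=0.029401
UDD: m=106.0982, payoff=86.2018, prob=0.065859
DUD: m=106.0982, payoff=86.2018, prob=0.065859
UUD: m=238.3129, payoff=0.0000, prob=0.147523
DDU: m=72.6700, payoff=119.6300, prob=0.065859
UDU: m=163.2280, payoff=29.0720, prob=0.147523
DUU: m=111.8000, payoff=80.5000, prob=0.147523
UUU: m=251.1200, payoff=0.0000, prob=0.330452
Price = Σ prob·payoff / R^3 = 39.662453 / 1.771561 = 22.3884

price = 22.3884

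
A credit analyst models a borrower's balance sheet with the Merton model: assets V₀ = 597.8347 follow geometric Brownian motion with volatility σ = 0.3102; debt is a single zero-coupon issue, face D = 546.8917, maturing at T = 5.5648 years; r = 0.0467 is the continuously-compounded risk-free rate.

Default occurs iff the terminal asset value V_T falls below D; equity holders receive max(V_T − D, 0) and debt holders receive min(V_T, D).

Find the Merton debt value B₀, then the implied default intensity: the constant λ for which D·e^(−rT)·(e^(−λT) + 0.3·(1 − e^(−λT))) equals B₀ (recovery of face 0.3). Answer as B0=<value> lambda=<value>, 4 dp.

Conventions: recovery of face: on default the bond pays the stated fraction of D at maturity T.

B0=348.8812 lambda=0.0509

Work the structural quantities from V₀ = 597.8347 against face 546.8917:
d₁ = [ln(V₀/D) + (r + σ²/2)T] / (σ√T)
   = [ln(597.8347/546.8917) + (0.0467 + 0.5·0.3102²)·5.5648] / (0.3102·√5.5648)
   = [0.089064 + 0.527610] / 0.731756 = 0.842730
d₂ = d₁ − σ√T = 0.842730 − 0.731756 = 0.110974
N(d₁) = 0.800310,  N(d₂) = 0.544181,  e^(−rT) = 0.771147
E₀ = V₀·N(d₁) − D·e^(−rT)·N(d₂)
   = 597.8347·0.800310 − 546.8917·0.771147·0.544181 = 248.953514
B₀ = V₀ − E₀ = 597.8347 − 248.953514 = 348.881186
e^(−λT) = (B₀·e^(rT)/D − 0.3)/(1 − 0.3) = (348.8812·1.296769/546.8917 − 0.3)/0.7 = 0.75322039
λ = −ln(0.75322039)/5.5648 = 0.050927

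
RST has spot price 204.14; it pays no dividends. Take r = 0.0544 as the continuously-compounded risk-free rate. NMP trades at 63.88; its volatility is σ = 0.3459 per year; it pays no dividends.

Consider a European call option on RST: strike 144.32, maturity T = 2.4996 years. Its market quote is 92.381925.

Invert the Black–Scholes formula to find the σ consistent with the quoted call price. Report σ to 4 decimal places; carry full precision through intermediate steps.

At σ = 0.4218 the Black–Scholes value reproduces the quote:
σ√T = 0.4218·√2.4996 = 0.666871
d₁ = (ln(S/K) + (r+σ²/2)T) / (σ√T) = (ln(204.14/144.32) + (0.0544+0.4218²/2)·2.4996) / 0.666871 = (0.346773 + 0.358337) / 0.666871 = 1.057340
d₂ = d₁ − σ√T = 1.057340 − 0.666871 = 0.390469
e^{−rT} = 0.872862
N(d₁) = 0.854822,  N(d₂) = 0.651905
V = S·N(d₁) − K·e^{−rT}·N(d₂) = 174.503339 − 82.121414 = 92.381925 (the quoted price), and the Black–Scholes price is strictly increasing in σ, so σ is unique

sigma = 0.4218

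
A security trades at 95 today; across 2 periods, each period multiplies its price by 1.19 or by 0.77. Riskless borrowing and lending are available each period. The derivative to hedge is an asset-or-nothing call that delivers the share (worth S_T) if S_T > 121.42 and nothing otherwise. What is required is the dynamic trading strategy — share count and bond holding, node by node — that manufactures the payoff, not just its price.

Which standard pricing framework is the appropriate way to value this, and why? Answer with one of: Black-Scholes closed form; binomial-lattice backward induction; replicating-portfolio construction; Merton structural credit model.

Key observation: the mandate to exhibit the hedge at every date and state singles out the replicating-portfolio construction on the 2-period tree with factors 1.19 and 0.77 from 95.

framework: replicating-portfolio construction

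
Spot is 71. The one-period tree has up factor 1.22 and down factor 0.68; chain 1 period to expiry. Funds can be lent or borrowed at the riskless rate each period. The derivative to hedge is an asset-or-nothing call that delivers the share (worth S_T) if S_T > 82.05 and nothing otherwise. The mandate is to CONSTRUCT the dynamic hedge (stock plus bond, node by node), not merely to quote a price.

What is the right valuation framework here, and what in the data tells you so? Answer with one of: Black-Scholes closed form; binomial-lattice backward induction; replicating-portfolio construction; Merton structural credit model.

framework: replicating-portfolio construction

Key observation: a price alone would not answer the question — the per-node share/bond construction on the spot-71, 1.22/0.68 tree is required, and only the replicating-portfolio method yields it.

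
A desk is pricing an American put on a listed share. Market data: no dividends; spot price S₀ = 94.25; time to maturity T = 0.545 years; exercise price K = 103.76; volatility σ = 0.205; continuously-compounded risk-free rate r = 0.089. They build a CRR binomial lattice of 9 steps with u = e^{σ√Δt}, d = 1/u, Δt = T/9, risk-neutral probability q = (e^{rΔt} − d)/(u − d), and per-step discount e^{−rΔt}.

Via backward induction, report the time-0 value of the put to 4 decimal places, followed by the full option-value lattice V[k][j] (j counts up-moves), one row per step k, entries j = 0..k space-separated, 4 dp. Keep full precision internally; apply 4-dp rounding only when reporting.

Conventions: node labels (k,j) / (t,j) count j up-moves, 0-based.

Δt=0.06056, u=1.05174, d=0.95080, q=0.54093, disc=e^(-rΔt)=0.99463
k=9 terminal: V=max(K-S,0) → 43.9045 37.5504 30.5217 22.7469 14.1466 4.6335 0.0000 0.0000 0.0000 0.0000
k=8: j=0 S=62.9524 intr=40.8076 cont=40.2499 V=40.8076[EX]; j=1 S=69.6353 intr=34.1247 cont=33.5670 V=34.1247[EX]; j=2 S=77.0277 intr=26.7323 cont=26.1746 V=26.7323[EX]; j=3 S=85.2048 intr=18.5552 cont=17.9975 V=18.5552[EX]; j=4 S=94.2500 intr=9.5100 cont=8.9523 V=9.5100[EX]; j=5 S=104.2554 intr=0.0000 cont=2.1156 V=2.1156[hold]; j=6 S=115.3230 intr=0.0000 cont=0.0000 V=0.0000[hold]; j=7 S=127.5655 intr=0.0000 cont=0.0000 V=0.0000[hold]; j=8 S=141.1076 intr=0.0000 cont=0.0000 V=0.0000[hold]
k=7: j=0 S=66.2096 intr=37.5504 cont=36.9927 V=37.5504[EX]; j=1 S=73.2383 intr=30.5217 cont=29.9640 V=30.5217[EX]; j=2 S=81.0131 intr=22.7469 cont=22.1892 V=22.7469[EX]; j=3 S=89.6134 intr=14.1466 cont=13.5889 V=14.1466[EX]; j=4 S=99.1265 intr=4.6335 cont=5.4806 V=5.4806[hold]; j=5 S=109.6496 intr=0.0000 cont=0.9660 V=0.9660[hold]; j=6 S=121.2899 intr=0.0000 cont=0.0000 V=0.0000[hold]; j=7 S=134.1658 intr=0.0000 cont=0.0000 V=0.0000[hold]
k=6: j=0 S=69.6353 intr=34.1247 cont=33.5670 V=34.1247[EX]; j=1 S=77.0277 intr=26.7323 cont=26.1746 V=26.7323[EX]; j=2 S=85.2048 intr=18.5552 cont=17.9975 V=18.5552[EX]; j=3 S=94.2500 intr=9.5100 cont=9.4081 V=9.5100[EX]; j=4 S=104.2554 intr=0.0000 cont=3.0222 V=3.0222[hold]; j=5 S=115.3230 intr=0.0000 cont=0.4411 V=0.4411[hold]; j=6 S=127.5655 intr=0.0000 cont=0.0000 V=0.0000[hold]
k=5: j=0 S=73.2383 intr=30.5217 cont=29.9640 V=30.5217[EX]; j=1 S=81.0131 intr=22.7469 cont=22.1892 V=22.7469[EX]; j=2 S=89.6134 intr=14.1466 cont=13.5889 V=14.1466[EX]; j=3 S=99.1265 intr=4.6335 cont=5.9683 V=5.9683[hold]; j=4 S=109.6496 intr=0.0000 cont=1.6172 V=1.6172[hold]; j=5 S=121.2899 intr=0.0000 cont=0.2014 V=0.2014[hold]
k=4: j=0 S=77.0277 intr=26.7323 cont=26.1746 V=26.7323[EX]; j=1 S=85.2048 intr=18.5552 cont=17.9975 V=18.5552[EX]; j=2 S=94.2500 intr=9.5100 cont=9.6705 V=9.6705[hold]; j=3 S=104.2554 intr=0.0000 cont=3.5952 V=3.5952[hold]; j=4 S=115.3230 intr=0.0000 cont=0.8468 V=0.8468[hold]
k=3: j=0 S=81.0131 intr=22.7469 cont=22.1892 V=22.7469[EX]; j=1 S=89.6134 intr=14.1466 cont=13.6753 V=14.1466[EX]; j=2 S=99.1265 intr=4.6335 cont=6.3499 V=6.3499[hold]; j=3 S=109.6496 intr=0.0000 cont=2.0972 V=2.0972[hold]
k=2: j=0 S=85.2048 intr=18.5552 cont=17.9975 V=18.5552[EX]; j=1 S=94.2500 intr=9.5100 cont=9.8758 V=9.8758[hold]; j=2 S=104.2554 intr=0.0000 cont=4.0277 V=4.0277[hold]
k=1: j=0 S=89.6134 intr=14.1466 cont=13.7857 V=14.1466[EX]; j=1 S=99.1265 intr=4.6335 cont=6.6763 V=6.6763[hold]
k=0: j=0 S=94.2500 intr=9.5100 cont=10.0514 V=10.0514[hold]

price = 10.0514
tree:
10.0514
14.1466 6.6763
18.5552 9.8758 4.0277
22.7469 14.1466 6.3499 2.0972
26.7323 18.5552 9.6705 3.5952 0.8468
30.5217 22.7469 14.1466 5.9683 1.6172 0.2014
34.1247 26.7323 18.5552 9.5100 3.0222 0.4411 0.0000
37.5504 30.5217 22.7469 14.1466 5.4806 0.9660 0.0000 0.0000
40.8076 34.1247 26.7323 18.5552 9.5100 2.1156 0.0000 0.0000 0.0000
43.9045 37.5504 30.5217 22.7469 14.1466 4.6335 0.0000 0.0000 0.0000 0.0000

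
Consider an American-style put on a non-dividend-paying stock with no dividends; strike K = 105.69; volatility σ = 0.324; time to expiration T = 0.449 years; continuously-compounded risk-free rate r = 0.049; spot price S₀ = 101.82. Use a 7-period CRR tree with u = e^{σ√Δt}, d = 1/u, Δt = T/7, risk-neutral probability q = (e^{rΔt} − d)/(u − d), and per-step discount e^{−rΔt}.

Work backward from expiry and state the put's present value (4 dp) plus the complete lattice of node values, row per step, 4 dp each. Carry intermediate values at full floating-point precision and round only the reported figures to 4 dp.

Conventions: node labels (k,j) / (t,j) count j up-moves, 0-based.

price = 10.0900
tree:
10.0900
14.3683 5.8524
19.7518 9.0465 2.6779
26.0885 13.5057 4.6204 0.7419
32.3596 19.2968 7.7687 1.4844 0.0000
38.1366 26.0885 12.5903 2.9701 0.0000 0.0000
43.4585 32.3596 19.2811 5.9430 0.0000 0.0000 0.0000
48.3612 38.1366 26.0885 11.8915 0.0000 0.0000 0.0000 0.0000

Δt=0.06414, u=1.08552, d=0.92122, q=0.49866, disc=e^(-rΔt)=0.99686
k=7 terminal: V=max(K-S,0) → 48.3612 38.1366 26.0885 11.8915 0.0000 0.0000 0.0000 0.0000
k=6: j=0 S=62.2315 intr=43.4585 cont=43.1269 V=43.4585[EX]; j=1 S=73.3304 intr=32.3596 cont=32.0279 V=32.3596[EX]; j=2 S=86.4089 intr=19.2811 cont=18.9494 V=19.2811[EX]; j=3 S=101.8200 intr=3.8700 cont=5.9430 V=5.9430[hold]; j=4 S=119.9796 intr=0.0000 cont=0.0000 V=0.0000[hold]; j=5 S=141.3780 intr=0.0000 cont=0.0000 V=0.0000[hold]; j=6 S=166.5928 intr=0.0000 cont=0.0000 V=0.0000[hold]
k=5: j=0 S=67.5534 intr=38.1366 cont=37.8049 V=38.1366[EX]; j=1 S=79.6015 intr=26.0885 cont=25.7568 V=26.0885[EX]; j=2 S=93.7985 intr=11.8915 cont=12.5903 V=12.5903[hold]; j=3 S=110.5275 intr=0.0000 cont=2.9701 V=2.9701[hold]; j=4 S=130.2401 intr=0.0000 cont=0.0000 V=0.0000[hold]; j=5 S=153.4684 intr=0.0000 cont=0.0000 V=0.0000[hold]
k=4: j=0 S=73.3304 intr=32.3596 cont=32.0279 V=32.3596[EX]; j=1 S=86.4089 intr=19.2811 cont=19.2968 V=19.2968[hold]; j=2 S=101.8200 intr=3.8700 cont=7.7687 V=7.7687[hold]; j=3 S=119.9796 intr=0.0000 cont=1.4844 V=1.4844[hold]; j=4 S=141.3780 intr=0.0000 cont=0.0000 V=0.0000[hold]
k=3: j=0 S=79.6015 intr=26.0885 cont=25.7646 V=26.0885[EX]; j=1 S=93.7985 intr=11.8915 cont=13.5057 V=13.5057[hold]; j=2 S=110.5275 intr=0.0000 cont=4.6204 V=4.6204[hold]; j=3 S=130.2401 intr=0.0000 cont=0.7419 V=0.7419[hold]
k=2: j=0 S=86.4089 intr=19.2811 cont=19.7518 V=19.7518[hold]; j=1 S=101.8200 intr=3.8700 cont=9.0465 V=9.0465[hold]; j=2 S=119.9796 intr=0.0000 cont=2.6779 V=2.6779[hold]
k=1: j=0 S=93.7985 intr=11.8915 cont=14.3683 V=14.3683[hold]; j=1 S=110.5275 intr=0.0000 cont=5.8524 V=5.8524[hold]
k=0: j=0 S=101.8200 intr=3.8700 cont=10.0900 V=10.0900[hold]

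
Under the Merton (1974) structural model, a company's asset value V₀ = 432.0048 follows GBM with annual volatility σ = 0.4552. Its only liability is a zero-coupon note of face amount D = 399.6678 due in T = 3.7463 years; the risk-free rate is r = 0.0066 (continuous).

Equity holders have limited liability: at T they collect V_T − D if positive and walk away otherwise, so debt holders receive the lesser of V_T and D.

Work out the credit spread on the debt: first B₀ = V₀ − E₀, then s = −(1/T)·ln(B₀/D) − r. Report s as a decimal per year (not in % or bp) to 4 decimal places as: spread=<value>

spread=0.0979

With assets at 432.0048 and a single debt payment of 399.6678 at 3.7463 years:
d₁ = [ln(V₀/D) + (r + σ²/2)T] / (σ√T)
   = [ln(432.0048/399.6678) + (0.0066 + 0.5·0.4552²)·3.7463] / (0.4552·√3.7463)
   = [0.077803 + 0.412855] / 0.881056 = 0.556898
d₂ = d₁ − σ√T = 0.556898 − 0.881056 = -0.324158
N(d₁) = 0.711201,  N(d₂) = 0.372909,  e^(−rT) = 0.975578
E₀ = V₀·N(d₁) − D·e^(−rT)·N(d₂)
   = 432.0048·0.711201 − 399.6678·0.975578·0.372909 = 161.842548
B₀ = V₀ − E₀ = 432.0048 − 161.842548 = 270.162252
spread = −(1/T)·ln(B₀/D) − r = −(1/3.7463)·ln(270.162252/399.6678) − 0.0066 = 0.09793274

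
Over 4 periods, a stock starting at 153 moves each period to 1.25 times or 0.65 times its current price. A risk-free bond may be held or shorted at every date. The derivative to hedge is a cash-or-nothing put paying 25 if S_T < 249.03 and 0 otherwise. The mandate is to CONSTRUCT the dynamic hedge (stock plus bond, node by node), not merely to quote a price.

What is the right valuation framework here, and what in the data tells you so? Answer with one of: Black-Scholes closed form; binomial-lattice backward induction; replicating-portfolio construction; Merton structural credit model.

Key observation: since the answer must list Δ and B at each node of the 1.25/0.65 lattice on 153, the replicating-portfolio method — solving the two-state system at every node — is the one that applies.

framework: replicating-portfolio construction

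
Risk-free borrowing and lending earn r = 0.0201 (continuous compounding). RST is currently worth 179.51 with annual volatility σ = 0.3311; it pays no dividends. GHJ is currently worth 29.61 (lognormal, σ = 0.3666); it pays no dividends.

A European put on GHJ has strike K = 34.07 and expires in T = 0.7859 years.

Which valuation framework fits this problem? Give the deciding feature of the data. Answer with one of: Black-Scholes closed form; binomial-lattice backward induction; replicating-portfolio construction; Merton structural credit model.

Key observation: the instrument is a plain European put (strike 34.07) on a lognormal asset; the exact continuous-time formula applies directly.

framework: Black-Scholes closed form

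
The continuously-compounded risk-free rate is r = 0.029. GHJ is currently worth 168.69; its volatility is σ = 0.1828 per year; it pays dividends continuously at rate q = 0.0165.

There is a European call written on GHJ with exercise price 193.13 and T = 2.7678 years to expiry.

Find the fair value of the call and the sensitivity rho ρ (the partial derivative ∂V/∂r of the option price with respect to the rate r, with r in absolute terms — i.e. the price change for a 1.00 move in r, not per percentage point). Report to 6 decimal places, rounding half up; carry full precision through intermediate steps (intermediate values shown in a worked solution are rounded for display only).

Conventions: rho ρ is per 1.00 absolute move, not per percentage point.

σ√T = 0.1828·√2.7678 = 0.304119
d₁ = (ln(S/K) + (r−q+σ²/2)T) / (σ√T) = (ln(168.69/193.13) + (0.029−0.0165+0.1828²/2)·2.7678) / 0.304119 = (-0.135301 + 0.080842) / 0.304119 = -0.179072
d₂ = d₁ − σ√T = -0.179072 − 0.304119 = -0.483191
e^{−rT} = 0.922871
e^{−qT} = 0.955358
N(d₁) = 0.428941,  N(d₂) = 0.314480
Call price V = S·e^{−qT}·N(d₁) − K·e^{−rT}·N(d₂) = 69.127823 − 56.051053 = 13.076770
ρ = K·T·e^{−rT}·N(d₂) = 155.138104

price = 13.076770
ρ = 155.138104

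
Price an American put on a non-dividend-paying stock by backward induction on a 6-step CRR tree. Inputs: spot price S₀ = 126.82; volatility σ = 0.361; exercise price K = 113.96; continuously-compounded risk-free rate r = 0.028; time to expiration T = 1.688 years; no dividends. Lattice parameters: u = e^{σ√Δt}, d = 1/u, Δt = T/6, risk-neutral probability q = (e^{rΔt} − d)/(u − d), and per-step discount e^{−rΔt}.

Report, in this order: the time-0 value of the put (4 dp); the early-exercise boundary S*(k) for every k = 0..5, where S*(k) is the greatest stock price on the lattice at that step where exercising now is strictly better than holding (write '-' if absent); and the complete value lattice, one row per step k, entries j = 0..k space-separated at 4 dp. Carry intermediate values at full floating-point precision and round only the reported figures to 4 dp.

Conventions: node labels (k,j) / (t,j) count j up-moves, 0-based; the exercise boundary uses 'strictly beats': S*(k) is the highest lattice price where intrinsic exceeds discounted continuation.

Δt=0.28133, u=1.21104, d=0.82574, q=0.47280, disc=e^(-rΔt)=0.99215
k=6 terminal: V=max(K-S,0) → 73.7585 55.0000 27.4886 0.0000 0.0000 0.0000 0.0000
k=5: j=0 S=48.6855 intr=65.2745 cont=64.3803 V=65.2745[EX]; j=1 S=71.4027 intr=42.5573 cont=41.6631 V=42.5573[EX]; j=2 S=104.7201 intr=9.2399 cont=14.3782 V=14.3782[hold]; j=3 S=153.5838 intr=0.0000 cont=0.0000 V=0.0000[hold]; j=4 S=225.2478 intr=0.0000 cont=0.0000 V=0.0000[hold]; j=5 S=330.3512 intr=0.0000 cont=0.0000 V=0.0000[hold]  S*(5)=71.4027
k=4: j=0 S=58.9600 intr=55.0000 cont=54.1059 V=55.0000[EX]; j=1 S=86.4714 intr=27.4886 cont=29.0048 V=29.0048[hold]; j=2 S=126.8200 intr=0.0000 cont=7.5207 V=7.5207[hold]; j=3 S=185.9957 intr=0.0000 cont=0.0000 V=0.0000[hold]; j=4 S=272.7836 intr=0.0000 cont=0.0000 V=0.0000[hold]  S*(4)=58.9600
k=3: j=0 S=71.4027 intr=42.5573 cont=42.3743 V=42.5573[EX]; j=1 S=104.7201 intr=9.2399 cont=18.6992 V=18.6992[hold]; j=2 S=153.5838 intr=0.0000 cont=3.9338 V=3.9338[hold]; j=3 S=225.2478 intr=0.0000 cont=0.0000 V=0.0000[hold]  S*(3)=71.4027
k=2: j=0 S=86.4714 intr=27.4886 cont=31.0317 V=31.0317[hold]; j=1 S=126.8200 intr=0.0000 cont=11.6261 V=11.6261[hold]; j=2 S=185.9957 intr=0.0000 cont=2.0576 V=2.0576[hold]  S*(2)=-
k=1: j=0 S=104.7201 intr=9.2399 cont=21.6852 V=21.6852[hold]; j=1 S=153.5838 intr=0.0000 cont=7.0464 V=7.0464[hold]  S*(1)=-
k=0: j=0 S=126.8200 intr=0.0000 cont=14.6481 V=14.6481[hold]  S*(0)=-

price = 14.6481
boundary = - - - 71.4027 58.9600 71.4027
tree:
14.6481
21.6852 7.0464
31.0317 11.6261 2.0576
42.5573 18.6992 3.9338 0.0000
55.0000 29.0048 7.5207 0.0000 0.0000
65.2745 42.5573 14.3782 0.0000 0.0000 0.0000
73.7585 55.0000 27.4886 0.0000 0.0000 0.0000 0.0000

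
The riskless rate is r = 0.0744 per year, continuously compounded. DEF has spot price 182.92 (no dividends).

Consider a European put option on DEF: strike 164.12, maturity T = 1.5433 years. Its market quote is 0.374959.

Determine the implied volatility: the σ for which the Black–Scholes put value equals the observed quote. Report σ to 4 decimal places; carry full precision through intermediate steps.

At σ = 0.1048 the Black–Scholes value reproduces the quote:
σ√T = 0.1048·√1.5433 = 0.130193
d₁ = (ln(S/K) + (r+σ²/2)T) / (σ√T) = (ln(182.92/164.12) + (0.0744+0.1048²/2)·1.5433) / 0.130193 = (0.108451 + 0.123297) / 0.130193 = 1.780036
d₂ = d₁ − σ√T = 1.780036 − 0.130193 = 1.649843
e^{−rT} = 0.891525
N(−d₁) = 0.037535,  N(−d₂) = 0.049487
V = K·e^{−rT}·N(−d₂) − S·N(−d₁) = 7.240866 − 6.865907 = 0.374959 (equal to the quote); since ∂V/∂σ > 0 for all σ, the implied volatility is unique

sigma = 0.1048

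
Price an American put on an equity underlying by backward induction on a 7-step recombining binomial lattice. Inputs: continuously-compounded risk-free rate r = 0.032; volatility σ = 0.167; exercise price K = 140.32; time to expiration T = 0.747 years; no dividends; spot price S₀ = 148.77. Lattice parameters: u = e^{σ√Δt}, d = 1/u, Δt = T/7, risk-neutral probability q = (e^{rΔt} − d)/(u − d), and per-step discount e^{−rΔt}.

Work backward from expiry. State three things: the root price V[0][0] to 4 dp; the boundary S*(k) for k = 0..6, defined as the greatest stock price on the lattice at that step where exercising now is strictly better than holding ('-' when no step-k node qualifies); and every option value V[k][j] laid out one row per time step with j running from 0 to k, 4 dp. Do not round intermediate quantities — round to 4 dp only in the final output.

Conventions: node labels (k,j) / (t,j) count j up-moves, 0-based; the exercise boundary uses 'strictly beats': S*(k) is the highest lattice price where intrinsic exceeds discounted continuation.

price = 3.6332
boundary = - - - - 119.6038 126.3100 133.3921
tree:
3.6332
5.9371 1.5109
9.4041 2.7465 0.3698
14.3180 4.8883 0.7693 0.0000
20.7162 8.4520 1.6005 0.0000 0.0000
27.0663 14.0100 3.3299 0.0000 0.0000 0.0000
33.0792 20.7162 6.9279 0.0000 0.0000 0.0000 0.0000
38.7729 27.0663 14.0100 0.0000 0.0000 0.0000 0.0000 0.0000

params: Δt=0.10671 u=1.05607 d=0.94691 q=0.51770 e^(-rΔt)=0.99659
t_7 payoffs: 38.7729 27.0663 14.0100 0.0000 0.0000 0.0000 0.0000 0.0000
t_6: node(6,0) S=107.2408 payoff=33.0792 vs cont=32.6009 → 33.0792 [stop]  node(6,1) S=119.6038 payoff=20.7162 vs cont=20.2378 → 20.7162 [stop]  node(6,2) S=133.3921 payoff=6.9279 vs cont=6.7340 → 6.9279 [stop]  node(6,3) S=148.7700 payoff=0.0000 vs cont=0.0000 → 0.0000 [wait]  node(6,4) S=165.9207 payoff=0.0000 vs cont=0.0000 → 0.0000 [wait]  node(6,5) S=185.0485 payoff=0.0000 vs cont=0.0000 → 0.0000 [wait]  node(6,6) S=206.3815 payoff=0.0000 vs cont=0.0000 → 0.0000 [wait]  ⇒ S*(6)=133.3921
t_5: node(5,0) S=113.2537 payoff=27.0663 vs cont=26.5879 → 27.0663 [stop]  node(5,1) S=126.3100 payoff=14.0100 vs cont=13.5317 → 14.0100 [stop]  node(5,2) S=140.8714 payoff=0.0000 vs cont=3.3299 → 3.3299 [wait]  node(5,3) S=157.1115 payoff=0.0000 vs cont=0.0000 → 0.0000 [wait]  node(5,4) S=175.2238 payoff=0.0000 vs cont=0.0000 → 0.0000 [wait]  node(5,5) S=195.4241 payoff=0.0000 vs cont=0.0000 → 0.0000 [wait]  ⇒ S*(5)=126.3100
t_4: node(4,0) S=119.6038 payoff=20.7162 vs cont=20.2378 → 20.7162 [stop]  node(4,1) S=133.3921 payoff=6.9279 vs cont=8.4520 → 8.4520 [wait]  node(4,2) S=148.7700 payoff=0.0000 vs cont=1.6005 → 1.6005 [wait]  node(4,3) S=165.9207 payoff=0.0000 vs cont=0.0000 → 0.0000 [wait]  node(4,4) S=185.0485 payoff=0.0000 vs cont=0.0000 → 0.0000 [wait]  ⇒ S*(4)=119.6038
t_3: node(3,0) S=126.3100 payoff=14.0100 vs cont=14.3180 → 14.3180 [wait]  node(3,1) S=140.8714 payoff=0.0000 vs cont=4.8883 → 4.8883 [wait]  node(3,2) S=157.1115 payoff=0.0000 vs cont=0.7693 → 0.7693 [wait]  node(3,3) S=175.2238 payoff=0.0000 vs cont=0.0000 → 0.0000 [wait]  ⇒ S*(3)=-
t_2: node(2,0) S=133.3921 payoff=6.9279 vs cont=9.4041 → 9.4041 [wait]  node(2,1) S=148.7700 payoff=0.0000 vs cont=2.7465 → 2.7465 [wait]  node(2,2) S=165.9207 payoff=0.0000 vs cont=0.3698 → 0.3698 [wait]  ⇒ S*(2)=-
t_1: node(1,0) S=140.8714 payoff=0.0000 vs cont=5.9371 → 5.9371 [wait]  node(1,1) S=157.1115 payoff=0.0000 vs cont=1.5109 → 1.5109 [wait]  ⇒ S*(1)=-
t_0: node(0,0) S=148.7700 payoff=0.0000 vs cont=3.6332 → 3.6332 [wait]  ⇒ S*(0)=-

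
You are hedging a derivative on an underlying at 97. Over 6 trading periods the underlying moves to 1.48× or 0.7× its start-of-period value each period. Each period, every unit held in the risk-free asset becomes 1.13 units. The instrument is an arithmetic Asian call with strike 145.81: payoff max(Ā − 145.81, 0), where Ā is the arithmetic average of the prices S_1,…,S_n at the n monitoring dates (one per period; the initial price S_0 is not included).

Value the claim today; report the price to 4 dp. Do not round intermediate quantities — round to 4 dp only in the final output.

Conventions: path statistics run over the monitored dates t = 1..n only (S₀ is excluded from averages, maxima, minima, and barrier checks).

price = 18.8206

Set p* = 0.5513 (from d < R < u); the path-dependent value is the discounted p*-expectation over all price paths.
Enumerate all 2^6 = 64 price paths (U = up ×1.48, D = down ×0.7); each path with k up-moves has probability p*^k·(1−p*)^(6−k).
DDDDDD: Ā=33.2842, payoff=0.0000, prob=0.008163
UDDDDD: Ā=70.3724, payoff=0.0000, prob=0.010029
DUDDDD: Ā=57.7624, payoff=0.0000, prob=0.010029
UUDDDD: Ā=122.1262, payoff=0.0000, prob=0.012321
DDUDDD: Ā=48.9354, payoff=0.0000, prob=0.010029
UDUDDD: Ā=103.4634, payoff=0.0000, prob=0.012321
DUUDDD: Ā=90.8534, payoff=0.0000, prob=0.012321
UUUDDD: Ā=192.0901, payoff=46.2801, prob=0.015137
DDDUDD: Ā=42.7565, payoff=0.0000, prob=0.010029
UDDUDD: Ā=90.3994, payoff=0.0000, prob=0.012321
DUDUDD: Ā=77.7894, payoff=0.0000, prob=0.012321
UUDUDD: Ā=164.4691, payoff=18.6591, prob=0.015137
DDUUDD: Ā=68.9624, payoff=0.0000, prob=0.012321
UDUUDD: Ā=145.8063, payoff=0.0000, prob=0.015137
DUUUDD: Ā=133.1963, payoff=0.0000, prob=0.015137
UUUUDD: Ā=281.6151, payoff=135.8051, prob=0.018597
DDDDUD: Ā=38.4313, payoff=0.0000, prob=0.010029
UDDDUD: Ā=81.2547, payoff=0.0000, prob=0.012321
DUDDUD: Ā=68.6447, payoff=0.0000, prob=0.012321
UUDDUD: Ā=145.1345, payoff=0.0000, prob=0.015137
DDUDUD: Ā=59.8177, payoff=0.0000, prob=0.012321
UDUDUD: Ā=126.4717, payoff=0.0000, prob=0.015137
DUUDUD: Ā=113.8617, payoff=0.0000, prob=0.015137
UUUDUD: Ā=240.7361, payoff=94.9261, prob=0.018597
DDDUUD: Ā=53.6388, payoff=0.0000, prob=0.012321
UDDUUD: Ā=113.4077, payoff=0.0000, prob=0.015137
DUDUUD: Ā=100.7977, payoff=0.0000, prob=0.015137
UUDUUD: Ā=213.1151, payoff=67.3051, prob=0.018597
DDUUUD: Ā=91.9707, payoff=0.0000, prob=0.015137
UDUUUD: Ā=194.4523, payoff=48.6423, prob=0.018597
DUUUUD: Ā=181.8423, payoff=36.0323, prob=0.018597
UUUUUD: Ā=384.4666, payoff=238.6566, prob=0.022848
DDDDDU: Ā=35.4036, payoff=0.0000, prob=0.010029
UDDDDU: Ā=74.8533, payoff=0.0000, prob=0.012321
DUDDDU: Ā=62.2433, payoff=0.0000, prob=0.012321
UUDDDU: Ā=131.6002, payoff=0.0000, prob=0.015137
DDUDDU: Ā=53.4163, payoff=0.0000, prob=0.012321
UDUDDU: Ā=112.9374, payoff=0.0000, prob=0.015137
DUUDDU: Ā=100.3274, payoff=0.0000, prob=0.015137
UUUDDU: Ā=212.1208, payoff=66.3108, prob=0.018597
DDDUDU: Ā=47.2374, payoff=0.0000, prob=0.012321
UDDUDU: Ā=99.8734, payoff=0.0000, prob=0.015137
DUDUDU: Ā=87.2634, payoff=0.0000, prob=0.015137
UUDUDU: Ā=184.4998, payoff=38.6898, prob=0.018597
DDUUDU: Ā=78.4364, payoff=0.0000, prob=0.015137
UDUUDU: Ā=165.8370, payoff=20.0270, prob=0.018597
DUUUDU: Ā=153.2270, payoff=7.4170, prob=0.018597
UUUUDU: Ā=323.9657, payoff=178.1557, prob=0.022848
DDDDUU: Ā=42.9122, payoff=0.0000, prob=0.012321
UDDDUU: Ā=90.7287, payoff=0.0000, prob=0.015137
DUDDUU: Ā=78.1187, payoff=0.0000, prob=0.015137
UUDDUU: Ā=165.1652, payoff=19.3552, prob=0.018597
DDUDUU: Ā=69.2917, payoff=0.0000, prob=0.015137
UDUDUU: Ā=146.5024, payoff=0.6924, prob=0.018597
DUUDUU: Ā=133.8924, payoff=0.0000, prob=0.018597
UUUDUU: Ā=283.0867, payoff=137.2767, prob=0.022848
DDDUUU: Ā=63.1128, payoff=0.0000, prob=0.015137
UDDUUU: Ā=133.4384, payoff=0.0000, prob=0.018597
DUDUUU: Ā=120.8284, payoff=0.0000, prob=0.018597
UUDUUU: Ā=255.4658, payoff=109.6558, prob=0.022848
DDUUUU: Ā=112.0014, payoff=0.0000, prob=0.018597
UDUUUU: Ā=236.8030, payoff=90.9930, prob=0.022848
DUUUUU: Ā=224.1930, payoff=78.3830, prob=0.022848
UUUUUU: Ā=474.0080, payoff=328.1980, prob=0.028070
Price = Σ prob·payoff / R^6 = 39.183579 / 2.081952 = 18.8206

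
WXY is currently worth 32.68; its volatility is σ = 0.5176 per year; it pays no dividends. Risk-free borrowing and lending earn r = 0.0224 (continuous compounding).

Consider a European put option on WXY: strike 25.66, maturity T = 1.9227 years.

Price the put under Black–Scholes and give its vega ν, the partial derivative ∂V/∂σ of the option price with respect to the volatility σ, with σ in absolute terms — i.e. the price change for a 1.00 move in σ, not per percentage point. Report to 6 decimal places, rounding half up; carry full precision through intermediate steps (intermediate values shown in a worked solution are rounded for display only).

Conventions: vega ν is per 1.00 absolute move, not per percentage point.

price = 4.566556
ν = 13.586353

σ√T = 0.5176·√1.9227 = 0.717712
d₁ = (ln(S/K) + (r+σ²/2)T) / (σ√T) = (ln(32.68/25.66) + (0.0224+0.5176²/2)·1.9227) / 0.717712 = (0.241830 + 0.300624) / 0.717712 = 0.755810
d₂ = d₁ − σ√T = 0.755810 − 0.717712 = 0.038098
e^{−rT} = 0.957846
N(−d₁) = 0.224882,  N(−d₂) = 0.484805
Put price V = K·e^{−rT}·N(−d₂) − S·N(−d₁) = 11.915689 − 7.349133 = 4.566556
φ(d₁) = (1/√(2π))·e^{−d₁²/2} = 0.299823
ν = S·φ(d₁)·√T = 13.586353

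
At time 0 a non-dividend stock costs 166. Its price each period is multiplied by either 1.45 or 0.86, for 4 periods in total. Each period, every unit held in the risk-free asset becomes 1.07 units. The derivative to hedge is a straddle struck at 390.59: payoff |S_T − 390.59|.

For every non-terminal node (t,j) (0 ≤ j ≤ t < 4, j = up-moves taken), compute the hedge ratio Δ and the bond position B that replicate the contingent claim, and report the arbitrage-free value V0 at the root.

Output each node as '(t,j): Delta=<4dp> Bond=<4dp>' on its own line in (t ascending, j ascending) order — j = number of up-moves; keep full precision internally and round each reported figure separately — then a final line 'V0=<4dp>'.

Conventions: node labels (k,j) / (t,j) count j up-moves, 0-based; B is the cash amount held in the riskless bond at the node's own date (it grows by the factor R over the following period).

(0,0): Delta=-0.5935 Bond=246.8080
(1,0): Delta=-0.8827 Bond=305.3822
(1,1): Delta=-0.2830 Bond=189.3556
(2,0): Delta=-1.0000 Bond=341.1564
(2,1): Delta=-0.7569 Bond=300.7063
(2,2): Delta=0.2256 Bond=25.1039
(3,0): Delta=-1.0000 Bond=365.0374
(3,1): Delta=-1.0000 Bond=365.0374
(3,2): Delta=-0.4959 Bond=243.4367
(3,3): Delta=1.0000 Bond=-365.0374
V0=148.2951

No-arbitrage ⇒ martingale measure with p* = (R−d)/(u−d) = 0.3559.
At maturity the claim pays: V(4,0)=299.7866, V(4,1)=237.4913, V(4,2)=132.4585, V(4,3)=44.6317, V(4,4)=343.2140
  t=3,j=0: stock 105.5853 → up 153.0987 (V=237.4913), down 90.8034 (V=299.7866). Price 259.4521; hedge Δ=-1.0000, bond B=365.0374.
  t=3,j=1: stock 178.0217 → up 258.1315 (V=132.4585), down 153.0987 (V=237.4913). Price 187.0157; hedge Δ=-1.0000, bond B=365.0374.
  t=3,j=2: stock 300.1529 → up 435.2217 (V=44.6317), down 258.1315 (V=132.4585). Price 94.5777; hedge Δ=-0.4959, bond B=243.4367.
  t=3,j=3: stock 506.0718 → up 733.8040 (V=343.2140), down 435.2217 (V=44.6317). Price 141.0344; hedge Δ=1.0000, bond B=-365.0374.
  t=2,j=0: stock 122.7736 → up 178.0217 (V=187.0157), down 105.5853 (V=259.4521). Price 218.3828; hedge Δ=-1.0000, bond B=341.1564.
  t=2,j=1: stock 207.0020 → up 300.1529 (V=94.5777), down 178.0217 (V=187.0157). Price 144.0318; hedge Δ=-0.7569, bond B=300.7063.
  t=2,j=2: stock 349.0150 → up 506.0717 (V=141.0344), down 300.1529 (V=94.5777). Price 103.8440; hedge Δ=0.2256, bond B=25.1039.
  t=1,j=0: stock 142.7600 → up 207.0020 (V=144.0318), down 122.7736 (V=218.3828). Price 179.3635; hedge Δ=-0.8827, bond B=305.3822.
  t=1,j=1: stock 240.7000 → up 349.0150 (V=103.8440), down 207.0020 (V=144.0318). Price 121.2408; hedge Δ=-0.2830, bond B=189.3556.
  t=0,j=0: stock 166.0000 → up 240.7000 (V=121.2408), down 142.7600 (V=179.3635). Price 148.2951; hedge Δ=-0.5935, bond B=246.8080.
As a check, the time-0 holding Δ(0,0)·S0 + B(0,0) comes to 148.2951 — exactly V0.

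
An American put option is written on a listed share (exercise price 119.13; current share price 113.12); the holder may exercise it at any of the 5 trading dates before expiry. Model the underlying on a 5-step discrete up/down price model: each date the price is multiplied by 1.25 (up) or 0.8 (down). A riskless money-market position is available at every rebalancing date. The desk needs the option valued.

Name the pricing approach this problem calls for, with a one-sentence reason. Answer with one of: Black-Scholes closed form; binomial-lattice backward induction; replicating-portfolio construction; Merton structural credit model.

Key observation: an American put (K = 119.13, S₀ = 113.12) on a 5-date tree has no closed form — the optimal stopping decision is embedded and must be resolved recursively from expiry.

framework: binomial-lattice backward induction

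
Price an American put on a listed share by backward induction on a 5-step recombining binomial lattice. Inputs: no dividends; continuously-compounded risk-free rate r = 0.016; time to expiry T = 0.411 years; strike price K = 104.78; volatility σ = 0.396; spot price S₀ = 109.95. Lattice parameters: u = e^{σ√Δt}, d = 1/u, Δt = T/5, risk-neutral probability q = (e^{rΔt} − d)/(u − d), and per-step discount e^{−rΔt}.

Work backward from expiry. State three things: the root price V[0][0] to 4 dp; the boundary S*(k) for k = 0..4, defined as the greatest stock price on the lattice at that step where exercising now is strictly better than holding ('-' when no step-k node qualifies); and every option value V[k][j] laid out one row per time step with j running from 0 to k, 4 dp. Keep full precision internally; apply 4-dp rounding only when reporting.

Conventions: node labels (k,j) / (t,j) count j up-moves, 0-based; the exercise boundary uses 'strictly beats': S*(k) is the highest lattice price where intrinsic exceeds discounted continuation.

Δt=0.08220, u=1.12023, d=0.89267, q=0.47743, disc=e^(-rΔt)=0.99869
k=5 terminal: V=max(K-S,0) → 42.4559 26.5683 6.6306 0.0000 0.0000 0.0000
k=4: j=0 S=69.8175 intr=34.9625 cont=34.8248 V=34.9625[EX]; j=1 S=87.6152 intr=17.1648 cont=17.0270 V=17.1648[EX]; j=2 S=109.9500 intr=0.0000 cont=3.4604 V=3.4604[hold]; j=3 S=137.9783 intr=0.0000 cont=0.0000 V=0.0000[hold]; j=4 S=173.1515 intr=0.0000 cont=0.0000 V=0.0000[hold]  S*(4)=87.6152
k=3: j=0 S=78.2117 intr=26.5683 cont=26.4306 V=26.5683[EX]; j=1 S=98.1494 intr=6.6306 cont=10.6079 V=10.6079[hold]; j=2 S=123.1695 intr=0.0000 cont=1.8059 V=1.8059[hold]; j=3 S=154.5676 intr=0.0000 cont=0.0000 V=0.0000[hold]  S*(3)=78.2117
k=2: j=0 S=87.6152 intr=17.1648 cont=18.9234 V=18.9234[hold]; j=1 S=109.9500 intr=0.0000 cont=6.3972 V=6.3972[hold]; j=2 S=137.9783 intr=0.0000 cont=0.9425 V=0.9425[hold]  S*(2)=-
k=1: j=0 S=98.1494 intr=6.6306 cont=12.9260 V=12.9260[hold]; j=1 S=123.1695 intr=0.0000 cont=3.7880 V=3.7880[hold]  S*(1)=-
k=0: j=0 S=109.9500 intr=0.0000 cont=8.5520 V=8.5520[hold]  S*(0)=-

price = 8.5520
boundary = - - - 78.2117 87.6152
tree:
8.5520
12.9260 3.7880
18.9234 6.3972 0.9425
26.5683 10.6079 1.8059 0.0000
34.9625 17.1648 3.4604 0.0000 0.0000
42.4559 26.5683 6.6306 0.0000 0.0000 0.0000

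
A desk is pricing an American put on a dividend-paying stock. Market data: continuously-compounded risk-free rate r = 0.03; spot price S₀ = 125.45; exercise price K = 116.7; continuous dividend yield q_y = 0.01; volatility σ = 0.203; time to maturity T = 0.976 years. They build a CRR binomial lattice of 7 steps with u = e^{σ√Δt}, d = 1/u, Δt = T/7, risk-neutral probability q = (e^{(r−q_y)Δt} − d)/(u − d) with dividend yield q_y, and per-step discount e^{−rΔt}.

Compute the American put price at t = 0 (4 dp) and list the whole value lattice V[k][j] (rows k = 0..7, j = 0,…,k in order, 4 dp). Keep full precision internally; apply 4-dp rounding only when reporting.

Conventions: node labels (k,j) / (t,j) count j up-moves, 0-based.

price = 4.9649
tree:
4.9649
7.7755 2.1898
11.8122 3.7953 0.5993
17.2722 6.4397 1.1771 0.0252
24.0614 10.6132 2.3112 0.0505 0.0000
30.8240 16.7664 4.5357 0.1013 0.0000 0.0000
37.0928 24.0614 8.8969 0.2032 0.0000 0.0000 0.0000
42.9040 30.8240 16.7664 0.4077 0.0000 0.0000 0.0000 0.0000

params: Δt=0.13943 u=1.07875 d=0.92700 q=0.49946 e^(-rΔt)=0.99583
t_7 payoffs: 42.9040 30.8240 16.7664 0.4077 0.0000 0.0000 0.0000 0.0000
k=6: node(6,0) S=79.6072 payoff=37.0928 vs cont=36.7166 → 37.0928 [stop]  node(6,1) S=92.6386 payoff=24.0614 vs cont=23.7034 → 24.0614 [stop]  node(6,2) S=107.8031 payoff=8.8969 vs cont=8.5600 → 8.8969 [stop]  node(6,3) S=125.4500 payoff=0.0000 vs cont=0.2032 → 0.2032 [wait]  node(6,4) S=145.9856 payoff=0.0000 vs cont=0.0000 → 0.0000 [wait]  node(6,5) S=169.8829 payoff=0.0000 vs cont=0.0000 → 0.0000 [wait]  node(6,6) S=197.6920 payoff=0.0000 vs cont=0.0000 → 0.0000 [wait]
k=5: node(5,0) S=85.8760 payoff=30.8240 vs cont=30.4565 → 30.8240 [stop]  node(5,1) S=99.9336 payoff=16.7664 vs cont=16.4185 → 16.7664 [stop]  node(5,2) S=116.2923 payoff=0.4077 vs cont=4.5357 → 4.5357 [wait]  node(5,3) S=135.3289 payoff=0.0000 vs cont=0.1013 → 0.1013 [wait]  node(5,4) S=157.4816 payoff=0.0000 vs cont=0.0000 → 0.0000 [wait]  node(5,5) S=183.2607 payoff=0.0000 vs cont=0.0000 → 0.0000 [wait]
k=4: node(4,0) S=92.6386 payoff=24.0614 vs cont=23.7034 → 24.0614 [stop]  node(4,1) S=107.8031 payoff=8.8969 vs cont=10.6132 → 10.6132 [wait]  node(4,2) S=125.4500 payoff=0.0000 vs cont=2.3112 → 2.3112 [wait]  node(4,3) S=145.9856 payoff=0.0000 vs cont=0.0505 → 0.0505 [wait]  node(4,4) S=169.8829 payoff=0.0000 vs cont=0.0000 → 0.0000 [wait]
k=3: node(3,0) S=99.9336 payoff=16.7664 vs cont=17.2722 → 17.2722 [wait]  node(3,1) S=116.2923 payoff=0.4077 vs cont=6.4397 → 6.4397 [wait]  node(3,2) S=135.3289 payoff=0.0000 vs cont=1.1771 → 1.1771 [wait]  node(3,3) S=157.4816 payoff=0.0000 vs cont=0.0252 → 0.0252 [wait]
k=2: node(2,0) S=107.8031 payoff=8.8969 vs cont=11.8122 → 11.8122 [wait]  node(2,1) S=125.4500 payoff=0.0000 vs cont=3.7953 → 3.7953 [wait]  node(2,2) S=145.9856 payoff=0.0000 vs cont=0.5993 → 0.5993 [wait]
k=1: node(1,0) S=116.2923 payoff=0.4077 vs cont=7.7755 → 7.7755 [wait]  node(1,1) S=135.3289 payoff=0.0000 vs cont=2.1898 → 2.1898 [wait]
k=0: node(0,0) S=125.4500 payoff=0.0000 vs cont=4.9649 → 4.9649 [wait]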